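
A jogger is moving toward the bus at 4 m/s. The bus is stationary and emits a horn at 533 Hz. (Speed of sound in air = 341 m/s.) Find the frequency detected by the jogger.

Moving observer, stationary source: f' = f · (v + v_o)/v.
f' = 533 × (341 + 4)/341 = 533 × 345/341 ≈ 539 Hz.

539 Hz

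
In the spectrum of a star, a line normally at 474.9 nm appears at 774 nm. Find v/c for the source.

0.453c

λ'/λ₀ = 1.6298 > 1 (redshift), so the source is receding.
λ'/λ₀ = √((1 + β)/(1 − β)) for a receding source ⇒ β = (r² − 1)/(r² + 1) with r = λ'/λ₀.
β = (2.6563 − 1)/(2.6563 + 1) ≈ 0.453.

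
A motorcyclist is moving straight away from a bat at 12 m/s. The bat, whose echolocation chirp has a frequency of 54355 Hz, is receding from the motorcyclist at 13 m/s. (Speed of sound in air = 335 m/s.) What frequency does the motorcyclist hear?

Both move, so f' = f · (v − v_o)/(v + v_s).
f' = 54355 × (335 − 12)/(335 + 13) = 54355 × 323/348 ≈ 50450 Hz.

50450 Hz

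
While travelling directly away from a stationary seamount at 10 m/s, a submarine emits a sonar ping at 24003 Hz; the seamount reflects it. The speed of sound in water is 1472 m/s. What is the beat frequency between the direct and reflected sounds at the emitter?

324 Hz

The seamount receives the sound from a moving source: f₁ = f₀ · v/(v + v_e) = 24003 × 1472/1482 ≈ 23841 Hz.
On the return leg the submarine is a moving observer: f₂ = f₁ · (v − v_e)/v = 23841 × 1462/1472 ≈ 23679 Hz.
Beat against the emitted tone: |f₂ − f₀| = 2v_e·f₀/(v + v_e) = 2 × 10 × 24003/1482 ≈ 324 Hz.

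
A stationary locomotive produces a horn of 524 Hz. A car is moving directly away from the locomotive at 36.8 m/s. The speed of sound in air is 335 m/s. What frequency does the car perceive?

Moving observer, stationary source: f' = f · (v − v_o)/v.
f' = 524 × (335 − 36.8)/335 = 524 × 298.2/335 ≈ 466 Hz.

466 Hz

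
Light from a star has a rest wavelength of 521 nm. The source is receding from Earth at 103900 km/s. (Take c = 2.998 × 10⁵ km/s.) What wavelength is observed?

747.9 nm

β = v/c = 103900/299800 = 0.3466.
Relativistic Doppler for wavelength: λ' = λ₀ · √((1 + β)/(1 − β)).
λ' = 521 × √(1.3466/0.6534) = 521 × 1.43553 ≈ 747.9 nm.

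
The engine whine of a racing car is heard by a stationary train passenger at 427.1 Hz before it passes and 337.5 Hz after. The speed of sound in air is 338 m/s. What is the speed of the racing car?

f₁/f₂ = (v + v_s)/(v − v_s), so v_s = v · (f₁ − f₂)/(f₁ + f₂).
v_s = 338 × (427.1 − 337.5)/(427.1 + 337.5) = 338 × 89.6/764.6 ≈ 40 m/s.

40 m/s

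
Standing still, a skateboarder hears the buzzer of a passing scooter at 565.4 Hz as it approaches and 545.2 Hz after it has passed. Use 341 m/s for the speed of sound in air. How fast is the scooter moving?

f₁/f₂ = (v + v_s)/(v − v_s), so v_s = v · (f₁ − f₂)/(f₁ + f₂).
v_s = 341 × (565.4 − 545.2)/(565.4 + 545.2) = 341 × 20.2/1110.6 ≈ 6.2 m/s.

6.2 m/s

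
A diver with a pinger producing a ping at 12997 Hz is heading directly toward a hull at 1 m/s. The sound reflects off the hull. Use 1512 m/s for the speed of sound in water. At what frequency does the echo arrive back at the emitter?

13014 Hz

The hull receives the sound from a moving source: f₁ = f₀ · v/(v − v_e) = 12997 × 1512/1511 ≈ 13006 Hz.
On the return leg the diver with a pinger is a moving observer: f₂ = f₁ · (v + v_e)/v = 13006 × 1513/1512 ≈ 13014 Hz.
Equivalently f₂ = f₀ · (v + v_e)/(v − v_e).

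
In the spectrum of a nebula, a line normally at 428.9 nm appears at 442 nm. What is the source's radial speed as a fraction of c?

0.030

λ'/λ₀ = 1.0305 > 1 (redshift), so the source is receding.
λ'/λ₀ = √((1 + β)/(1 − β)) for a receding source ⇒ β = (r² − 1)/(r² + 1) with r = λ'/λ₀.
β = (1.0620 − 1)/(1.0620 + 1) ≈ 0.030.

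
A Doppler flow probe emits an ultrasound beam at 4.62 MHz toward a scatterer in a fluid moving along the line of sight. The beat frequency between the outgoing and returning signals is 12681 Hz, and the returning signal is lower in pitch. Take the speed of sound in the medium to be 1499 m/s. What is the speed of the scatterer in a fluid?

2.06 m/s

Double Doppler shift off a moving reflector: f₂ = f₀ · (v + u)/(v − u) (u > 0 toward emitter).
Returning signal is lower, so f₂ = f₀ − Δf = 4620000 − 12681 = 4607319 Hz.
Rearranging, u = v · (f₂ − f₀)/(f₂ + f₀) = 1499 × -12681/9227319 ≈ -2.06 m/s.
So the scatterer in a fluid is moving at 2.06 m/s away from the emitter.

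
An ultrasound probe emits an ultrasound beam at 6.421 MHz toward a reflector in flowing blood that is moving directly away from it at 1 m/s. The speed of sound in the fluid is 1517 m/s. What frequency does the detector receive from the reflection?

6.413 MHz

The reflector in flowing blood first receives the wave as a moving observer: f₁ = f₀ · (v − u)/v = 6.421 × (1517 − 1)/1517 ≈ 6.417 MHz.
The reflection then acts as a moving source: f₂ = f₁ · v/(v + u) ≈ 6.413 MHz.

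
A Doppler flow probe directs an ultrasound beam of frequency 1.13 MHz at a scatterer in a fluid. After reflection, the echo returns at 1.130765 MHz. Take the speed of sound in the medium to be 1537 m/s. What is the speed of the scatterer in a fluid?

Double Doppler shift off a moving reflector: f₂ = f₀ · (v + u)/(v − u) (u > 0 toward emitter).
Rearranging, u = v · (f₂ − f₀)/(f₂ + f₀) = 1537 × 0.000765/2.260765 ≈ 0.52 m/s.
So the scatterer in a fluid is moving at 0.52 m/s toward the emitter.

0.52 m/s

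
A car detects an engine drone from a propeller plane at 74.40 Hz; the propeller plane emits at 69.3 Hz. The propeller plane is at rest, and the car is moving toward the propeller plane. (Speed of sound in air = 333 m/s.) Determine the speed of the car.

f' = f · (v + v_o)/v ⇒ v_o = v · |f'/f − 1|.
v_o = 333 × |74.40/69.3 − 1| = 333 × 0.07359 ≈ 24.5 m/s.

24.5 m/s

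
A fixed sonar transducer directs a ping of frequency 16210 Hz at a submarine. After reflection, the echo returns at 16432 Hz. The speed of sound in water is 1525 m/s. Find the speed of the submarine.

Double Doppler shift off a moving reflector: f₂ = f₀ · (v + u)/(v − u) (u > 0 toward emitter).
Rearranging, u = v · (f₂ − f₀)/(f₂ + f₀) = 1525 × 222/32642 ≈ 10.4 m/s.
So the submarine is moving at 10.4 m/s toward the emitter.

10.4 m/s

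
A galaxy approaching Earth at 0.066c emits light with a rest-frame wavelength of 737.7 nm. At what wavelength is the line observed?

Relativistic Doppler for wavelength: λ' = λ₀ · √((1 − β)/(1 + β)).
λ' = 737.7 × √(0.9340/1.0660) = 737.7 × 0.93604 ≈ 690.5 nm.

690.5 nm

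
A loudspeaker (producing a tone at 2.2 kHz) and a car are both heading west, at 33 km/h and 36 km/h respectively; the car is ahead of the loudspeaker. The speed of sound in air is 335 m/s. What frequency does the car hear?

33 km/h = 9.167 m/s; 36 km/h = 10 m/s.
The car is ahead, so the loudspeaker is moving toward it while the car is moving away from the loudspeaker.
Both move, so f' = f · (v − v_o)/(v − v_s).
f' = 2.2 × (335 − 10)/(335 − 9.167) = 2.2 × 325/325.83 ≈ 2.19 kHz.

2.19 kHz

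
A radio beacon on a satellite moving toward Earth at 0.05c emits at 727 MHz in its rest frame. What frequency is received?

Relativistic Doppler for frequency: f' = f₀ · √((1 + β)/(1 − β)).
f' = 727 × √(1.0500/0.9500) = 727 × 1.05131 ≈ 764.3 MHz.

764.3 MHz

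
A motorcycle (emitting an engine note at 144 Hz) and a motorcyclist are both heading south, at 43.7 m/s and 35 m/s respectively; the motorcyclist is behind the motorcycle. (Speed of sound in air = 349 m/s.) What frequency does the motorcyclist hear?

141 Hz

The motorcyclist is behind, so the motorcycle is moving away from it while the motorcyclist is moving toward the motorcycle.
General Doppler shift: f' = f · (v + v_o)/(v + v_s).
f' = 144 × (349 + 35)/(349 + 43.7) = 144 × 384/392.7 ≈ 141 Hz.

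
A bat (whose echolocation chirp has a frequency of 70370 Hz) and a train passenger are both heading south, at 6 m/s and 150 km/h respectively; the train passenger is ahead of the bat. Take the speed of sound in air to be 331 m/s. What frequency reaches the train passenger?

62647 Hz

150 km/h = 41.67 m/s.
The train passenger is ahead, so the bat is moving toward it while the train passenger is moving away from the bat.
General Doppler shift: f' = f · (v − v_o)/(v − v_s).
f' = 70370 × (331 − 41.67)/(331 − 6) = 70370 × 289.33/325 ≈ 62647 Hz.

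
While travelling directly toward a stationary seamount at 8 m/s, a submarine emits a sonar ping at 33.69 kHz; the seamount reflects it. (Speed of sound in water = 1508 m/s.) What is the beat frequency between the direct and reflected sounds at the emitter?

The seamount receives the sound from a moving source: f₁ = f₀ · v/(v − v_e) = 33.69 × 1508/1500 ≈ 33.870 kHz.
On the return leg the submarine is a moving observer: f₂ = f₁ · (v + v_e)/v = 33.870 × 1516/1508 ≈ 34.049 kHz.
Beat against the emitted tone (with f₀ = 33690 Hz): |f₂ − f₀| = 2v_e·f₀/(v − v_e) = 2 × 8 × 33690/1500 ≈ 359 Hz.

359 Hz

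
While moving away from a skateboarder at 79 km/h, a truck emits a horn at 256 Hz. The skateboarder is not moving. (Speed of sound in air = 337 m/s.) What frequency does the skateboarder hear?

79 km/h = 21.94 m/s.
Only the source moves, away from the listener, so f' = f · v/(v + v_s).
f' = 256 × 337/(337 + 21.94) = 256 × 337/358.9 ≈ 240 Hz.

240 Hz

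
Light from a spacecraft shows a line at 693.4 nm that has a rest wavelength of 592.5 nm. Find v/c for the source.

0.156c

λ'/λ₀ = 1.1703 > 1 (redshift), so the source is receding.
λ'/λ₀ = √((1 + β)/(1 − β)) for a receding source ⇒ β = (r² − 1)/(r² + 1) with r = λ'/λ₀.
β = (1.3696 − 1)/(1.3696 + 1) ≈ 0.156.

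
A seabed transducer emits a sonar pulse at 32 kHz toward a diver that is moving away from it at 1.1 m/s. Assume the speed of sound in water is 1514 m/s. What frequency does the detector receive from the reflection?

32.0 kHz

At the diver (a moving observer), f₁ = f₀ · (v − u)/v = 32 × 1512.9/1514 ≈ 32.0 kHz.
On reflection it acts as a source moving away from the stationary detector: f₂ = f₁ · v/(v + u) = 32.0 × 1514/1515.1 ≈ 32.0 kHz.
Equivalently f₂ = f₀ · (v − u)/(v + u).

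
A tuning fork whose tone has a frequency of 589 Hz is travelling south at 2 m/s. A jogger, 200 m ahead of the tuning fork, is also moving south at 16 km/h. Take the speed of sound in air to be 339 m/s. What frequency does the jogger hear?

585 Hz

16 km/h = 4.444 m/s.
The jogger is ahead, so the tuning fork is moving toward it while the jogger is moving away from the tuning fork.
General Doppler shift: f' = f · (v − v_o)/(v − v_s).
f' = 589 × (339 − 4.444)/(339 − 2) = 589 × 334.56/337 ≈ 585 Hz.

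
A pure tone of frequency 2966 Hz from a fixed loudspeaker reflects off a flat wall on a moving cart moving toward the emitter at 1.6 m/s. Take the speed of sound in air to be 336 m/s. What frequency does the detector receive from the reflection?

2994 Hz

The flat wall on a moving cart first receives the wave as a moving observer: f₁ = f₀ · (v + u)/v = 2966 × (336 + 1.6)/336 ≈ 2980 Hz.
On reflection it acts as a source moving toward the stationary detector: f₂ = f₁ · v/(v − u) = 2980 × 336/334.4 ≈ 2994 Hz.
Equivalently f₂ = f₀ · (v + u)/(v − u).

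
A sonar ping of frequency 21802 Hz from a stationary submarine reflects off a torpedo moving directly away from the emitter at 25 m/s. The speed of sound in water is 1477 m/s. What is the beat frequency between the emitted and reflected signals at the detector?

726 Hz

At the torpedo (a moving observer), f₁ = f₀ · (v − u)/v = 21802 × 1452/1477 ≈ 21433 Hz.
On reflection it acts as a source moving away from the stationary detector: f₂ = f₁ · v/(v + u) = 21433 × 1477/1502 ≈ 21076 Hz.
Equivalently f₂ = f₀ · (v − u)/(v + u).
Beat frequency: |f₂ − f₀| = 2u·f₀/(v + u) = 2 × 25 × 21802/1502 ≈ 726 Hz.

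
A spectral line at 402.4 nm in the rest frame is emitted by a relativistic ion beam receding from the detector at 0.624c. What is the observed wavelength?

836.3 nm

Relativistic Doppler for wavelength: λ' = λ₀ · √((1 + β)/(1 − β)).
λ' = 402.4 × √(1.6240/0.3760) = 402.4 × 2.07826 ≈ 836.3 nm.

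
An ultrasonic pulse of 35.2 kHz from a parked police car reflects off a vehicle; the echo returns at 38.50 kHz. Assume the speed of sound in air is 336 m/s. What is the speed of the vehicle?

15.0 m/s

Double Doppler shift off a moving reflector: f₂ = f₀ · (v + u)/(v − u) (u > 0 toward emitter).
Rearranging, u = v · (f₂ − f₀)/(f₂ + f₀) = 336 × 3.30/73.70 ≈ 15.0 m/s.
So the vehicle is moving at 15.0 m/s toward the emitter.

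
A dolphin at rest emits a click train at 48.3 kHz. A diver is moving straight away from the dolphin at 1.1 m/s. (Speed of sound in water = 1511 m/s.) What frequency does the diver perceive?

Only the observer moves, away from the source, so f' = f · (v − v_o)/v.
f' = 48.3 × (1511 − 1.1)/1511 = 48.3 × 1509.9/1511 ≈ 48.3 kHz.

48.3 kHz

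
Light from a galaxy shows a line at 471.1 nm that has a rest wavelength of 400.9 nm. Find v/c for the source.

λ'/λ₀ = 1.1751 > 1 (redshift), so the source is receding.
λ'/λ₀ = √((1 + β)/(1 − β)) for a receding source ⇒ β = (r² − 1)/(r² + 1) with r = λ'/λ₀.
β = (1.3809 − 1)/(1.3809 + 1) ≈ 0.160.

0.160c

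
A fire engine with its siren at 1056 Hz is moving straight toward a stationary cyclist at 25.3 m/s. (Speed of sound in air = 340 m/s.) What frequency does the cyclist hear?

With the source moving toward a stationary observer, f' = f · v/(v − v_s).
f' = 1056 × 340/(340 − 25.3) = 1056 × 340/314.7 ≈ 1141 Hz.

1141 Hz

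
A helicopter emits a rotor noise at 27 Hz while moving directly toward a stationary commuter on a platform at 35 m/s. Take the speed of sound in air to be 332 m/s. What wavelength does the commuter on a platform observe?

11.00 m

With the source moving toward a stationary observer, f' = f · v/(v − v_s).
f' = 27 × 332/(332 − 35) ≈ 30.2 Hz.
λ' = v/f' = 332/30.1818 ≈ 11.00 m.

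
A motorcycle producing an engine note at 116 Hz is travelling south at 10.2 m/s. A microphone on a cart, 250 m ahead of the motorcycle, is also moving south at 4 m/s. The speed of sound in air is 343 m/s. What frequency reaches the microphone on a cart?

The microphone on a cart is ahead, so the motorcycle is moving toward it while the microphone on a cart is moving away from the motorcycle.
General Doppler shift: f' = f · (v − v_o)/(v − v_s).
f' = 116 × (343 − 4)/(343 − 10.2) = 116 × 339/332.8 ≈ 118 Hz.

118 Hz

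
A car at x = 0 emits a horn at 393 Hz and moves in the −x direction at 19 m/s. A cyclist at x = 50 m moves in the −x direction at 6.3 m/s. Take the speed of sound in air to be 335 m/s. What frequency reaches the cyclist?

The observer lies on the +x side, so the source is heading away from the observer and the observer is heading toward the source.
With source receding and observer approaching, f' = f · (v + v_o)/(v + v_s).
f' = 393 × (335 + 6.3)/(335 + 19) = 393 × 341.3/354 ≈ 379 Hz.

379 Hz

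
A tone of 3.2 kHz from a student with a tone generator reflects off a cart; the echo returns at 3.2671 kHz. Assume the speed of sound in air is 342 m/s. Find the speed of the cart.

3.5 m/s

Double Doppler shift off a moving reflector: f₂ = f₀ · (v + u)/(v − u) (u > 0 toward emitter).
Rearranging, u = v · (f₂ − f₀)/(f₂ + f₀) = 342 × 0.0671/6.4671 ≈ 3.5 m/s.
So the cart is moving at 3.5 m/s toward the emitter.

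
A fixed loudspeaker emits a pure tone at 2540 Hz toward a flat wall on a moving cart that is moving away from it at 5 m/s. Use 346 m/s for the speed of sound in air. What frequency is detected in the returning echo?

The flat wall on a moving cart first receives the wave as a moving observer: f₁ = f₀ · (v − u)/v = 2540 × (346 − 5)/346 ≈ 2503 Hz.
The reflection then acts as a moving source: f₂ = f₁ · v/(v + u) ≈ 2468 Hz.
Equivalently f₂ = f₀ · (v − u)/(v + u).

2468 Hz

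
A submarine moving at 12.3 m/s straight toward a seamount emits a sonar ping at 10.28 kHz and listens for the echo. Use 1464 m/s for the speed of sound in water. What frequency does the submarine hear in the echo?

The seamount receives the sound from a moving source: f₁ = f₀ · v/(v − v_e) = 10.28 × 1464/1451.7 ≈ 10.37 kHz.
On the return leg the submarine is a moving observer: f₂ = f₁ · (v + v_e)/v = 10.37 × 1476.3/1464 ≈ 10.45 kHz.
Equivalently f₂ = f₀ · (v + v_e)/(v − v_e).

10.45 kHz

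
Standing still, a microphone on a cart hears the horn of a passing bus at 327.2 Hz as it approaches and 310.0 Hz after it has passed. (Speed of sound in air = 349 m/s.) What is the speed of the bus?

9.4 m/s

f₁/f₂ = (v + v_s)/(v − v_s), so v_s = v · (f₁ − f₂)/(f₁ + f₂).
v_s = 349 × (327.2 − 310.0)/(327.2 + 310.0) = 349 × 17.2/637.2 ≈ 9.4 m/s.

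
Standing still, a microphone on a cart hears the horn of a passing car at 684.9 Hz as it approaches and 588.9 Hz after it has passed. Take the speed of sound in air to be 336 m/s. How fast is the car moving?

25 m/s

f₁/f₂ = (v + v_s)/(v − v_s), so v_s = v · (f₁ − f₂)/(f₁ + f₂).
v_s = 336 × (684.9 − 588.9)/(684.9 + 588.9) = 336 × 96.0/1273.8 ≈ 25 m/s.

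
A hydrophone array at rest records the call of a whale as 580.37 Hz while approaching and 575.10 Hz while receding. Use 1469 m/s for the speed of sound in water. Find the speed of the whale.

f₁/f₂ = (v + v_s)/(v − v_s), so v_s = v · (f₁ − f₂)/(f₁ + f₂).
v_s = 1469 × (580.37 − 575.10)/(580.37 + 575.10) = 1469 × 5.27/1155.47 ≈ 6.7 m/s.

6.7 m/s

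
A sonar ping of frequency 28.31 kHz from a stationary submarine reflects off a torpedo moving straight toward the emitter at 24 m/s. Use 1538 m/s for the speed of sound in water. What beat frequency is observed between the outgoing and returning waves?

At the torpedo (a moving observer), f₁ = f₀ · (v + u)/v = 28.31 × 1562/1538 ≈ 28.752 kHz.
The reflection then acts as a moving source: f₂ = f₁ · v/(v − u) ≈ 29.208 kHz.
Equivalently f₂ = f₀ · (v + u)/(v − u).
Beat frequency (with f₀ = 28310 Hz): |f₂ − f₀| = 2u·f₀/(v − u) = 2 × 24 × 28310/1514 ≈ 898 Hz.

898 Hz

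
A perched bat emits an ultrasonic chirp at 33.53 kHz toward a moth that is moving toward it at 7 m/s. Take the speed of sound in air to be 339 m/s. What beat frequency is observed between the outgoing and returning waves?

1414 Hz

The moth first receives the wave as a moving observer: f₁ = f₀ · (v + u)/v = 33.53 × (339 + 7)/339 ≈ 34.222 kHz.
The reflection then acts as a moving source: f₂ = f₁ · v/(v − u) ≈ 34.944 kHz.
Equivalently f₂ = f₀ · (v + u)/(v − u).
Beat frequency (with f₀ = 33530 Hz): |f₂ − f₀| = 2u·f₀/(v − u) = 2 × 7 × 33530/332 ≈ 1414 Hz.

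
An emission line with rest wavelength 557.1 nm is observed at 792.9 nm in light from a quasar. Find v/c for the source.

0.339c

λ'/λ₀ = 1.4233 > 1 (redshift), so the source is receding.
λ'/λ₀ = √((1 + β)/(1 − β)) for a receding source ⇒ β = (r² − 1)/(r² + 1) with r = λ'/λ₀.
β = (2.0257 − 1)/(2.0257 + 1) ≈ 0.339.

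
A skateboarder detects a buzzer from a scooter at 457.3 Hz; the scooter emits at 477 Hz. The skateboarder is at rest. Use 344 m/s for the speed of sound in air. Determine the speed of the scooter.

f' < f, so the scooter is receding.
f' = f · v/(v + v_s) ⇒ v_s = v · |1 − f/f'|.
v_s = 344 × |1 − 477/457.3| = 344 × 0.04308 ≈ 14.8 m/s.

14.8 m/s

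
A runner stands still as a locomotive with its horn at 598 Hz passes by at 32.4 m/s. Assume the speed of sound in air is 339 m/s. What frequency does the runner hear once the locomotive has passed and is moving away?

546 Hz

Receding: f₂ = f · v/(v + v_s) = 598 × 339/371.4 ≈ 546 Hz.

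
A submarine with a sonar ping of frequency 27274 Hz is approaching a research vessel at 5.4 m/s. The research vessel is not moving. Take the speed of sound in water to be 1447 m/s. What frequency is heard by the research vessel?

27376 Hz

Moving source, stationary observer: f' = f · v/(v − v_s) since the source is approaching.
f' = 27274 × 1447/(1447 − 5.4) = 27274 × 1447/1442 ≈ 27376 Hz.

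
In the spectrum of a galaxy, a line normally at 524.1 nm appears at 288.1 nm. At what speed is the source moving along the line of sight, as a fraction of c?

0.536

λ'/λ₀ = 0.5497 < 1 (blueshift), so the source is approaching.
λ'/λ₀ = √((1 − β)/(1 + β)) for an approaching source ⇒ β = (1 − r²)/(1 + r²) with r = λ'/λ₀.
β = (1 − 0.3022)/(1 + 0.3022) ≈ 0.536.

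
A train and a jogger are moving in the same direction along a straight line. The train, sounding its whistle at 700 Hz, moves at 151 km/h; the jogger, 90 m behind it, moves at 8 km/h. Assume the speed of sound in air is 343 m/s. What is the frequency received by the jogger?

151 km/h = 41.94 m/s; 8 km/h = 2.222 m/s.
The jogger is behind, so the train is moving away from it while the jogger is moving toward the train.
Both move, so f' = f · (v + v_o)/(v + v_s).
f' = 700 × (343 + 2.222)/(343 + 41.94) = 700 × 345.22/384.94 ≈ 628 Hz.

628 Hz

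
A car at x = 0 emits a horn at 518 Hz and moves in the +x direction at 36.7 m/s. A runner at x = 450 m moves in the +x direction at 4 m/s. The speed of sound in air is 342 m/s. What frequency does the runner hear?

573 Hz

The observer lies on the +x side, so the source is heading toward the observer and the observer is heading away from the source.
General Doppler shift: f' = f · (v − v_o)/(v − v_s).
f' = 518 × (342 − 4)/(342 − 36.7) = 518 × 338/305.3 ≈ 573 Hz.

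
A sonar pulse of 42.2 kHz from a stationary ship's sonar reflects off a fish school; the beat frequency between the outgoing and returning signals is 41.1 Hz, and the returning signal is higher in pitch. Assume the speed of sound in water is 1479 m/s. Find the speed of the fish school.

0.72 m/s

Double Doppler shift off a moving reflector: f₂ = f₀ · (v + u)/(v − u) (u > 0 toward emitter).
Returning signal is higher, so f₂ = f₀ + Δf = 42200 + 41.1 = 42241.1 Hz.
Rearranging, u = v · (f₂ − f₀)/(f₂ + f₀) = 1479 × 41.1/84441.1 ≈ 0.72 m/s.
So the fish school is moving at 0.72 m/s toward the emitter.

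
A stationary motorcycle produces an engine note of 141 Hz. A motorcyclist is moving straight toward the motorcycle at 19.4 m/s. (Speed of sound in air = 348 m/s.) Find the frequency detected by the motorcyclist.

Only the observer moves, toward the source, so f' = f · (v + v_o)/v.
f' = 141 × (348 + 19.4)/348 = 141 × 367.4/348 ≈ 149 Hz.

149 Hz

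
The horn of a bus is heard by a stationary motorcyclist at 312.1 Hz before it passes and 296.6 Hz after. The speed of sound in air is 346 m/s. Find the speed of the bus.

8.8 m/s

f₁/f₂ = (v + v_s)/(v − v_s), so v_s = v · (f₁ − f₂)/(f₁ + f₂).
v_s = 346 × (312.1 − 296.6)/(312.1 + 296.6) = 346 × 15.5/608.7 ≈ 8.8 m/s.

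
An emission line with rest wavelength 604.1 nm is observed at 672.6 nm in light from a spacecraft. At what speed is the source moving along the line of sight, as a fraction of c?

0.107c

λ'/λ₀ = 1.1134 > 1 (redshift), so the source is receding.
λ'/λ₀ = √((1 + β)/(1 − β)) for a receding source ⇒ β = (r² − 1)/(r² + 1) with r = λ'/λ₀.
β = (1.2396 − 1)/(1.2396 + 1) ≈ 0.107.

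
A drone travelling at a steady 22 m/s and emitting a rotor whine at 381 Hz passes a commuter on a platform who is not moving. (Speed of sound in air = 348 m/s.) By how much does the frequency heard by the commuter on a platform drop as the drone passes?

Approaching: f₁ = f · v/(v − v_s) = 381 × 348/326 ≈ 406.7 Hz.
Receding: f₂ = f · v/(v + v_s) = 381 × 348/370 ≈ 358.3 Hz.
Drop: f₁ − f₂ = 2f·v·v_s/(v² − v_s²) = 2 × 381 × 348 × 22/(348² − 22²) ≈ 48.4 Hz.

48.4 Hz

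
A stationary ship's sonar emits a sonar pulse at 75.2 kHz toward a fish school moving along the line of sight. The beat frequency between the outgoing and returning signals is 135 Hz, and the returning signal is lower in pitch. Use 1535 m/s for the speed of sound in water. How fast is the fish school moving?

Double Doppler shift off a moving reflector: f₂ = f₀ · (v + u)/(v − u) (u > 0 toward emitter).
Returning signal is lower, so f₂ = f₀ − Δf = 75200 − 135 = 75065 Hz.
Rearranging, u = v · (f₂ − f₀)/(f₂ + f₀) = 1535 × -135/150265 ≈ -1.38 m/s.
So the fish school is moving at 1.38 m/s away from the emitter.

1.38 m/s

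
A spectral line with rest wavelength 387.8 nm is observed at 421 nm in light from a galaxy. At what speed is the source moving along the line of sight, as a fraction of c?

0.082

λ'/λ₀ = 1.0856 > 1 (redshift), so the source is receding.
λ'/λ₀ = √((1 + β)/(1 − β)) for a receding source ⇒ β = (r² − 1)/(r² + 1) with r = λ'/λ₀.
β = (1.1786 − 1)/(1.1786 + 1) ≈ 0.082.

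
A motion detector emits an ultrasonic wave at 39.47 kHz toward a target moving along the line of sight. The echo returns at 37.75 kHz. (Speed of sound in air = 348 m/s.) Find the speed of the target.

7.8 m/s

Double Doppler shift off a moving reflector: f₂ = f₀ · (v + u)/(v − u) (u > 0 toward emitter).
Rearranging, u = v · (f₂ − f₀)/(f₂ + f₀) = 348 × -1.72/77.22 ≈ -7.8 m/s.
So the target is moving at 7.8 m/s away from the emitter.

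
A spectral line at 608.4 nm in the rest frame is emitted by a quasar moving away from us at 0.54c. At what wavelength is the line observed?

1113.2 nm

Relativistic Doppler for wavelength: λ' = λ₀ · √((1 + β)/(1 − β)).
λ' = 608.4 × √(1.5400/0.4600) = 608.4 × 1.82971 ≈ 1113.2 nm.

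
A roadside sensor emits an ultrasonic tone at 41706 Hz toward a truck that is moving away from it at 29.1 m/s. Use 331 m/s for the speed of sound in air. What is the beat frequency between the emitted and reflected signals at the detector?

6741 Hz

The truck first receives the wave as a moving observer: f₁ = f₀ · (v − u)/v = 41706 × (331 − 29.1)/331 ≈ 38039 Hz.
The reflection then acts as a moving source: f₂ = f₁ · v/(v + u) ≈ 34965 Hz.
Beat frequency: |f₂ − f₀| = 2u·f₀/(v + u) = 2 × 29.1 × 41706/360.1 ≈ 6741 Hz.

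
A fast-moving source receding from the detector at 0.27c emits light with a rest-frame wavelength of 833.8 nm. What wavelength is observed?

Relativistic Doppler for wavelength: λ' = λ₀ · √((1 + β)/(1 − β)).
λ' = 833.8 × √(1.2700/0.7300) = 833.8 × 1.31899 ≈ 1099.8 nm.

1099.8 nm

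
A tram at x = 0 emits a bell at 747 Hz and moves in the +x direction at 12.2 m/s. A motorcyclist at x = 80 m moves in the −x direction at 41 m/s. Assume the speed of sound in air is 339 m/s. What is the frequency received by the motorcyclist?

The observer lies on the +x side, so the source is heading toward the observer and the observer is heading toward the source.
General Doppler shift: f' = f · (v + v_o)/(v − v_s).
f' = 747 × (339 + 41)/(339 − 12.2) = 747 × 380/326.8 ≈ 869 Hz.

869 Hz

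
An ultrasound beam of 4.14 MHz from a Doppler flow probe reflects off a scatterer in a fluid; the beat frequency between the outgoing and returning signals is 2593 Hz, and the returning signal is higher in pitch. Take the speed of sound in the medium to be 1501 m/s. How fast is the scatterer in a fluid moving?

Double Doppler shift off a moving reflector: f₂ = f₀ · (v + u)/(v − u) (u > 0 toward emitter).
Returning signal is higher, so f₂ = f₀ + Δf = 4140000 + 2593 = 4142593 Hz.
Rearranging, u = v · (f₂ − f₀)/(f₂ + f₀) = 1501 × 2593/8282593 ≈ 0.47 m/s.
So the scatterer in a fluid is moving at 0.47 m/s toward the emitter.

0.47 m/s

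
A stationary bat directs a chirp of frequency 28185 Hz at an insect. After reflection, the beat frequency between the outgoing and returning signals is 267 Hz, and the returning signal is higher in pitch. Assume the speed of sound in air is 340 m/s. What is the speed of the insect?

1.60 m/s

Double Doppler shift off a moving reflector: f₂ = f₀ · (v + u)/(v − u) (u > 0 toward emitter).
Returning signal is higher, so f₂ = f₀ + Δf = 28185 + 267 = 28452 Hz.
Rearranging, u = v · (f₂ − f₀)/(f₂ + f₀) = 340 × 267/56637 ≈ 1.60 m/s.
So the insect is moving at 1.60 m/s toward the emitter.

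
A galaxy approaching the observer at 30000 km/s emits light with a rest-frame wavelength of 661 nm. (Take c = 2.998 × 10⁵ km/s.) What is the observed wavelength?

β = v/c = 30000/299800 = 0.1001.
Relativistic Doppler for wavelength: λ' = λ₀ · √((1 − β)/(1 + β)).
λ' = 661 × √(0.8999/1.1001) = 661 × 0.90447 ≈ 597.9 nm.

597.9 nm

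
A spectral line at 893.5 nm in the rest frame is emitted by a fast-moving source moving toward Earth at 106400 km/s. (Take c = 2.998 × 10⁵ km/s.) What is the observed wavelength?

616.5 nm

β = v/c = 106400/299800 = 0.3549.
Relativistic Doppler for wavelength: λ' = λ₀ · √((1 − β)/(1 + β)).
λ' = 893.5 × √(0.6451/1.3549) = 893.5 × 0.69001 ≈ 616.5 nm.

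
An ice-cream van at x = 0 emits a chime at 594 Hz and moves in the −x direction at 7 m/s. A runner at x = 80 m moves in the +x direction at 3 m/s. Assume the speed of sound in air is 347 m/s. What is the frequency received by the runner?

577 Hz

The observer lies on the +x side, so the source is heading away from the observer and the observer is heading away from the source.
Both move, so f' = f · (v − v_o)/(v + v_s).
f' = 594 × (347 − 3)/(347 + 7) = 594 × 344/354 ≈ 577 Hz.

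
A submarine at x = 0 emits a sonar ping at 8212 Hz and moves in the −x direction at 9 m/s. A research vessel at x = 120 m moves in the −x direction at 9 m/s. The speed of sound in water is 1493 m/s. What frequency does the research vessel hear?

8212 Hz

The observer lies on the +x side, so the source is heading away from the observer and the observer is heading toward the source.
With source receding and observer approaching, f' = f · (v + v_o)/(v + v_s).
f' = 8212 × (1493 + 9)/(1493 + 9) = 8212 × 1502/1502 ≈ 8212 Hz.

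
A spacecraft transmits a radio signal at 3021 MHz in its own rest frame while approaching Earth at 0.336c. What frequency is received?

4285.2 MHz

Relativistic Doppler for frequency: f' = f₀ · √((1 + β)/(1 − β)).
f' = 3021 × √(1.3360/0.6640) = 3021 × 1.41847 ≈ 4285.2 MHz.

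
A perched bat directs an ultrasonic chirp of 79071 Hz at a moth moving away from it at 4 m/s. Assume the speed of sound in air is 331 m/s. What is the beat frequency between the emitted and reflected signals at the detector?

1888 Hz

The moth first receives the wave as a moving observer: f₁ = f₀ · (v − u)/v = 79071 × (331 − 4)/331 ≈ 78115 Hz.
The reflection then acts as a moving source: f₂ = f₁ · v/(v + u) ≈ 77183 Hz.
Beat frequency: |f₂ − f₀| = 2u·f₀/(v + u) = 2 × 4 × 79071/335 ≈ 1888 Hz.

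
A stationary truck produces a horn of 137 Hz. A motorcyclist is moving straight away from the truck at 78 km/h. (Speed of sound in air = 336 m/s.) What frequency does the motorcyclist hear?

78 km/h = 21.67 m/s.
Moving observer, stationary source: f' = f · (v − v_o)/v.
f' = 137 × (336 − 21.67)/336 = 137 × 314.33/336 ≈ 128 Hz.

128 Hz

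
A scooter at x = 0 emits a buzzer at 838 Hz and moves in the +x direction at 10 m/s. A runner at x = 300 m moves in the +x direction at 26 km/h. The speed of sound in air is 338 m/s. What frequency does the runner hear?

26 km/h = 7.222 m/s.
The observer lies on the +x side, so the source is heading toward the observer and the observer is heading away from the source.
Both move, so f' = f · (v − v_o)/(v − v_s).
f' = 838 × (338 − 7.222)/(338 − 10) = 838 × 330.78/328 ≈ 845 Hz.

845 Hz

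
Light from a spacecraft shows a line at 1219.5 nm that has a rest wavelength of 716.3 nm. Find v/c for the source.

0.487

λ'/λ₀ = 1.7025 > 1 (redshift), so the source is receding.
λ'/λ₀ = √((1 + β)/(1 − β)) for a receding source ⇒ β = (r² − 1)/(r² + 1) with r = λ'/λ₀.
β = (2.8985 − 1)/(2.8985 + 1) ≈ 0.487.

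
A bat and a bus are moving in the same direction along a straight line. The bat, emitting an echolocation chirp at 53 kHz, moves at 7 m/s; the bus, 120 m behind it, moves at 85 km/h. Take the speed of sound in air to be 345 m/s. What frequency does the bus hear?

85 km/h = 23.61 m/s.
The bus is behind, so the bat is moving away from it while the bus is moving toward the bat.
General Doppler shift: f' = f · (v + v_o)/(v + v_s).
f' = 53 × (345 + 23.61)/(345 + 7) = 53 × 368.61/352 ≈ 55.5 kHz.

55.5 kHz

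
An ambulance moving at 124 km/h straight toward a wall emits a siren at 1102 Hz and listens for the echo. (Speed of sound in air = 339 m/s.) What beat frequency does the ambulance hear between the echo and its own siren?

249 Hz

124 km/h = 34.44 m/s.
The wall receives the sound from a moving source: f₁ = f₀ · v/(v − v_e) = 1102 × 339/304.56 ≈ 1227 Hz.
On the return leg the ambulance is a moving observer: f₂ = f₁ · (v + v_e)/v = 1227 × 373.44/339 ≈ 1351 Hz.
Equivalently f₂ = f₀ · (v + v_e)/(v − v_e).
Beat against the emitted tone: |f₂ − f₀| = 2v_e·f₀/(v − v_e) = 2 × 34.44 × 1102/304.56 ≈ 249 Hz.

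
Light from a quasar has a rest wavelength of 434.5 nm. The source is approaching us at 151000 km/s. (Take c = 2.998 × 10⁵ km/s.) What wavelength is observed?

249.6 nm

β = v/c = 151000/299800 = 0.5037.
Relativistic Doppler for wavelength: λ' = λ₀ · √((1 − β)/(1 + β)).
λ' = 434.5 × √(0.4963/1.5037) = 434.5 × 0.57453 ≈ 249.6 nm.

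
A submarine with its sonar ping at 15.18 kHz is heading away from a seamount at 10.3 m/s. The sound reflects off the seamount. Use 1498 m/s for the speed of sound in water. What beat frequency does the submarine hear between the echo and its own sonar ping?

The seamount receives the sound from a moving source: f₁ = f₀ · v/(v + v_e) = 15.18 × 1498/1508.3 ≈ 15.076 kHz.
On the return leg the submarine is a moving observer: f₂ = f₁ · (v − v_e)/v = 15.076 × 1487.7/1498 ≈ 14.973 kHz.
Beat against the emitted tone (with f₀ = 15180 Hz): |f₂ − f₀| = 2v_e·f₀/(v + v_e) = 2 × 10.3 × 15180/1508.3 ≈ 207 Hz.

207 Hz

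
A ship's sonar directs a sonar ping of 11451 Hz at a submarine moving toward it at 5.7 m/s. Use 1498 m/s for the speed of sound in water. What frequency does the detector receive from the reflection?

At the submarine (a moving observer), f₁ = f₀ · (v + u)/v = 11451 × 1503.7/1498 ≈ 11495 Hz.
On reflection it acts as a source moving toward the stationary detector: f₂ = f₁ · v/(v − u) = 11495 × 1498/1492.3 ≈ 11538 Hz.
Equivalently f₂ = f₀ · (v + u)/(v − u).

11538 Hz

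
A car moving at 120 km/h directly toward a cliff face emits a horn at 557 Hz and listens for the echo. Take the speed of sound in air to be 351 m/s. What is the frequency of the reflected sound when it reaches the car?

674 Hz

120 km/h = 33.33 m/s.
The cliff face receives the sound from a moving source: f₁ = f₀ · v/(v − v_e) = 557 × 351/317.67 ≈ 615 Hz.
On the return leg the car is a moving observer: f₂ = f₁ · (v + v_e)/v = 615 × 384.33/351 ≈ 674 Hz.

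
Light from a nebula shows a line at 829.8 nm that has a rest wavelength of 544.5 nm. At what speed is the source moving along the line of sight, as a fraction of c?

λ'/λ₀ = 1.5240 > 1 (redshift), so the source is receding.
λ'/λ₀ = √((1 + β)/(1 − β)) for a receding source ⇒ β = (r² − 1)/(r² + 1) with r = λ'/λ₀.
β = (2.3225 − 1)/(2.3225 + 1) ≈ 0.398.

0.398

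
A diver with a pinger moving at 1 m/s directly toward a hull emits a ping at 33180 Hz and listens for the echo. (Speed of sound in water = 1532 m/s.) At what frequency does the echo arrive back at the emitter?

33223 Hz

The hull receives the sound from a moving source: f₁ = f₀ · v/(v − v_e) = 33180 × 1532/1531 ≈ 33202 Hz.
On the return leg the diver with a pinger is a moving observer: f₂ = f₁ · (v + v_e)/v = 33202 × 1533/1532 ≈ 33223 Hz.
Equivalently f₂ = f₀ · (v + v_e)/(v − v_e).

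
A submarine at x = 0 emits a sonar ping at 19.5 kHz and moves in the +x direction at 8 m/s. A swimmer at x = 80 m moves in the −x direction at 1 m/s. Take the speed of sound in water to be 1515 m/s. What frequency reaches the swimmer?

The observer lies on the +x side, so the source is heading toward the observer and the observer is heading toward the source.
With source approaching and observer approaching, f' = f · (v + v_o)/(v − v_s).
f' = 19.5 × (1515 + 1)/(1515 − 8) = 19.5 × 1516/1507 ≈ 19.62 kHz.

19.62 kHz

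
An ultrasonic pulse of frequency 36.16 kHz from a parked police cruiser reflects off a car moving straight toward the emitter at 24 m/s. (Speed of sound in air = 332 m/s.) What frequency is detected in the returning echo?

At the car (a moving observer), f₁ = f₀ · (v + u)/v = 36.16 × 356/332 ≈ 38.8 kHz.
The reflection then acts as a moving source: f₂ = f₁ · v/(v − u) ≈ 41.8 kHz.

41.8 kHz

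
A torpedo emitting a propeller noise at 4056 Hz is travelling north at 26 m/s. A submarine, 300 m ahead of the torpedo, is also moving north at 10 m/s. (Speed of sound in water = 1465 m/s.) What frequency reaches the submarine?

4101 Hz

The submarine is ahead, so the torpedo is moving toward it while the submarine is moving away from the torpedo.
With source approaching and observer receding, f' = f · (v − v_o)/(v − v_s).
f' = 4056 × (1465 − 10)/(1465 − 26) = 4056 × 1455/1439 ≈ 4101 Hz.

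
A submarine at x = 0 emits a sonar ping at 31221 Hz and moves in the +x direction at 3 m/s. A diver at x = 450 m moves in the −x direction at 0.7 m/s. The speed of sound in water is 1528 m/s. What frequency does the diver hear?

31297 Hz

The observer lies on the +x side, so the source is heading toward the observer and the observer is heading toward the source.
Both move, so f' = f · (v + v_o)/(v − v_s).
f' = 31221 × (1528 + 0.7)/(1528 − 3) = 31221 × 1528.7/1525 ≈ 31297 Hz.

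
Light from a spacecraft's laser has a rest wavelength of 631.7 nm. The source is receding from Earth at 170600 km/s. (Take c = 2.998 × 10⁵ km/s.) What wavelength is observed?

β = v/c = 170600/299800 = 0.5690.
Relativistic Doppler for wavelength: λ' = λ₀ · √((1 + β)/(1 − β)).
λ' = 631.7 × √(1.5690/0.4310) = 631.7 × 1.90811 ≈ 1205.4 nm.

1205.4 nm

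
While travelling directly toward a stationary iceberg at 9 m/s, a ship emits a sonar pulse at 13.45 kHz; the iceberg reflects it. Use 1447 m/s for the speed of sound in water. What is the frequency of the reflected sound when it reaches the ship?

13.62 kHz

The iceberg receives the sound from a moving source: f₁ = f₀ · v/(v − v_e) = 13.45 × 1447/1438 ≈ 13.53 kHz.
On the return leg the ship is a moving observer: f₂ = f₁ · (v + v_e)/v = 13.53 × 1456/1447 ≈ 13.62 kHz.
Equivalently f₂ = f₀ · (v + v_e)/(v − v_e).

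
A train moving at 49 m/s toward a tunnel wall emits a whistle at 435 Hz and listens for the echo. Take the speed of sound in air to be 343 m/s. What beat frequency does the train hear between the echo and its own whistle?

The tunnel wall receives the sound from a moving source: f₁ = f₀ · v/(v − v_e) = 435 × 343/294 ≈ 507.5 Hz.
On the return leg the train is a moving observer: f₂ = f₁ · (v + v_e)/v = 507.5 × 392/343 ≈ 580.0 Hz.
Equivalently f₂ = f₀ · (v + v_e)/(v − v_e).
Beat against the emitted tone: |f₂ − f₀| = 2v_e·f₀/(v − v_e) = 2 × 49 × 435/294 ≈ 145 Hz.

145 Hz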